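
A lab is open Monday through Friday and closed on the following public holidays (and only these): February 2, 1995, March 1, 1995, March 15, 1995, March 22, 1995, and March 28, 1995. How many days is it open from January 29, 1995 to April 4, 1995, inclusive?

42 business days

January 29, 1995 is a Sunday.
The range spans 66 days (inclusive of both endpoints).
66 = 7 × 9 + 3, so there are 9 full weeks plus 3 extra days.
Each full week contributes 5 weekdays (Mon–Fri): 9 × 5 = 45.
The 3 extra days are Sunday, Monday, Tuesday — 2 of them qualify.
Total: 45 + 2 = 47.
Holidays: February 2, 1995 (Thu); March 1, 1995 (Wed); March 15, 1995 (Wed); March 22, 1995 (Wed); March 28, 1995 (Tue).
All 5 holidays fall on weekdays, so subtract 5.
Business days: 47 − 5 = 42.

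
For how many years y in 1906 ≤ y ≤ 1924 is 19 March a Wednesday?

3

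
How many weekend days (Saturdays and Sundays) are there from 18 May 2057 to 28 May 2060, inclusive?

316

18 May 2057 is a Friday.
That's 1107 days from start to end, counting both.
1107 = 7 × 158 + 1, so there are 158 full weeks plus 1 extra day.
Each full week contributes 2 weekend days (Sat, Sun): 158 × 2 = 316.
The 1 extra day is Fri — none qualify.
Total: 316 + 0 = 316.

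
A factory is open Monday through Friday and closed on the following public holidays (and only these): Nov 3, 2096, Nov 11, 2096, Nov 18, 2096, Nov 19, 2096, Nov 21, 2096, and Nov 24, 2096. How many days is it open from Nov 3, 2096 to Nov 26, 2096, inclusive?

14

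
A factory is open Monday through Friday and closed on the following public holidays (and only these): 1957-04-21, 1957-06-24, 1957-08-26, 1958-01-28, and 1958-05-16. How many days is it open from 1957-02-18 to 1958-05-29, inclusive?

1957-02-18 is a Monday.
That's 466 days from start to end, counting both.
466 = 7 × 66 + 4, so there are 66 full weeks plus 4 extra days.
Each full week contributes 5 weekdays (Mon–Fri): 66 × 5 = 330.
The 4 extra days are Monday, Tuesday, Wednesday, Thursday — 4 of them qualify.
Total: 330 + 4 = 334.
Holidays: 1957-04-21 (Sun); 1957-06-24 (Mon); 1957-08-26 (Mon); 1958-01-28 (Tue); 1958-05-16 (Fri).
4 of the 5 holidays fall on weekdays; the rest are weekends and were already excluded.
Business days: 334 − 4 = 330.

330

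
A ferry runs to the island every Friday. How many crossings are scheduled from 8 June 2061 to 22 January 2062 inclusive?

33

8 June 2061 is a Wednesday.
That's 229 days from start to end, counting both.
229 = 7 × 32 + 5, so there are 32 full weeks plus 5 extra days.
Each full week contributes one Friday: 32 so far.
The 5 extra days are Wed, Thu, Fri, Sat, Sun — 1 of them qualifies.
Total: 32 + 1 = 33.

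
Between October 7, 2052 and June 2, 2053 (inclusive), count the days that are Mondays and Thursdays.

69

October 7, 2052 is a Monday.
From October 7, 2052 to June 2, 2053 is 239 days inclusive.
239 = 7 × 34 + 1, so there are 34 full weeks plus 1 extra day.
Each full week contributes 2 days from the set (Mon, Thu): 34 × 2 = 68.
The 1 extra day is Monday — 1 of them qualifies.
Total: 68 + 1 = 69.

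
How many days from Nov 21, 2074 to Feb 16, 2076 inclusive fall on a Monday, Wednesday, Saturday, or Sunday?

259

Nov 21, 2074 is a Wednesday.
That's 453 days from start to end, counting both.
453 = 7 × 64 + 5, so there are 64 full weeks plus 5 extra days.
Each full week contributes 4 days from the set (Mon, Wed, Sat, Sun): 64 × 4 = 256.
The 5 extra days are Wed, Thu, Fri, Sat, Sun — 3 of them qualify.
Total: 256 + 3 = 259.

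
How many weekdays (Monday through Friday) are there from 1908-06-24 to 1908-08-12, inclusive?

1908-06-24 is a Wednesday.
The range spans 50 days (inclusive of both endpoints).
50 = 7 × 7 + 1, so there are 7 full weeks plus 1 extra day.
Each full week contributes 5 weekdays (Mon–Fri): 7 × 5 = 35.
The 1 extra day is Wed — 1 of them qualifies.
Total: 35 + 1 = 36.

36 weekdays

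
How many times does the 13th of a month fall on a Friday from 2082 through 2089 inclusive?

13

Friday-the-13ths by year:
2082: Feb, Mar, Nov
2083: Aug
2084: Oct
2085: Apr, Jul
2086: Sep, Dec
2087: Jun
2088: Feb, Aug
2089: May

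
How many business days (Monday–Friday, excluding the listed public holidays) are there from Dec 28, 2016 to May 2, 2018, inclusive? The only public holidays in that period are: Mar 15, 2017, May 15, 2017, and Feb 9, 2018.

Dec 28, 2016 is a Wednesday.
From Dec 28, 2016 to May 2, 2018 is 491 days inclusive.
491 = 7 × 70 + 1, so there are 70 full weeks plus 1 extra day.
Each full week contributes 5 weekdays (Mon–Fri): 70 × 5 = 350.
The 1 extra day is Wednesday — 1 of them qualifies.
Total: 350 + 1 = 351.
Holidays: Mar 15, 2017 (Wed); May 15, 2017 (Mon); Feb 9, 2018 (Fri).
All 3 holidays fall on weekdays, so subtract 3.
Business days: 351 − 3 = 348.

348 business days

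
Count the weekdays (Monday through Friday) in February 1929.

1929-02-01 is a Friday.
The range spans 28 days (inclusive of both endpoints).
28 = 7 × 4, so the span is exactly 4 full weeks.
Each full week contributes 5 weekdays (Mon–Fri): 4 × 5 = 20.

20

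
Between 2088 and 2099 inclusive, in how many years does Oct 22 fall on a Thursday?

2

Day of week of October 22 in each year:
2088: Fri, 2089: Sat, 2090: Sun, 2091: Mon, 2092: Wed, 2093: Thu ✓, 2094: Fri, 2095: Sat, 2096: Mon, 2097: Tue, 2098: Wed, 2099: Thu ✓
Thursdays: 2093, 2099.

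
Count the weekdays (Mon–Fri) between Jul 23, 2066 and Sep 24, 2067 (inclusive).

306 weekdays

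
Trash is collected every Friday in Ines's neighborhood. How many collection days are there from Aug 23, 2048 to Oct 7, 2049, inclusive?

58 Fridays

Aug 23, 2048 is a Sunday.
From Aug 23, 2048 to Oct 7, 2049 is 411 days inclusive.
411 = 7 × 58 + 5, so there are 58 full weeks plus 5 extra days.
Each full week contributes one Friday: 58 so far.
The 5 extra days are Sunday, Monday, Tuesday, Wednesday, Thursday — none qualify.
Total: 58 + 0 = 58.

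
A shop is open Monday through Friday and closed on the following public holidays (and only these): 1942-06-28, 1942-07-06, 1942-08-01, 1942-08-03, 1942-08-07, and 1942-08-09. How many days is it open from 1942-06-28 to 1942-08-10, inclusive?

28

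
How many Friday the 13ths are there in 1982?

The 13th falls on a Friday when the month's 13th has weekday Fri.
Jan 13 is Wed; Feb 13 is Sat; Mar 13 is Sat; Apr 13 is Tue; May 13 is Thu; Jun 13 is Sun; Jul 13 is Tue; Aug 13 is Fri ✓; Sep 13 is Mon; Oct 13 is Wed; Nov 13 is Sat; Dec 13 is Mon.
Friday the 13ths: Aug.

1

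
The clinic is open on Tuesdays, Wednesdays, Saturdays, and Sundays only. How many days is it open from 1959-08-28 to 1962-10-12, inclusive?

1959-08-28 is a Friday.
The range spans 1142 days (inclusive of both endpoints).
1142 = 7 × 163 + 1, so there are 163 full weeks plus 1 extra day.
Each full week contributes 4 days from the set (Tue, Wed, Sat, Sun): 163 × 4 = 652.
The 1 extra day is Friday — none qualify.
Total: 652 + 0 = 652.

652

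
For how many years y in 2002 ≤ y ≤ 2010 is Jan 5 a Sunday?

Day of week of January 5 in each year:
2002: Sat, 2003: Sun ✓, 2004: Mon, 2005: Wed, 2006: Thu, 2007: Fri, 2008: Sat, 2009: Mon, 2010: Tue
Sundays: 2003.

1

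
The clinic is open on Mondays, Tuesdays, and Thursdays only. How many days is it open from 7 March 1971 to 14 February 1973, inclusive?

7 March 1971 is a Sunday.
That's 711 days from start to end, counting both.
711 = 7 × 101 + 4, so there are 101 full weeks plus 4 extra days.
Each full week contributes 3 days from the set (Mon, Tue, Thu): 101 × 3 = 303.
The 4 extra days are Sunday, Monday, Tuesday, Wednesday — 2 of them qualify.
Total: 303 + 2 = 305.

305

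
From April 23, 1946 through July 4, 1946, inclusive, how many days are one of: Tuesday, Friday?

April 23, 1946 is a Tuesday.
That's 73 days from start to end, counting both.
73 = 7 × 10 + 3, so there are 10 full weeks plus 3 extra days.
Each full week contributes 2 days from the set (Tue, Fri): 10 × 2 = 20.
The 3 extra days are Tue, Wed, Thu — 1 of them qualifies.
Total: 20 + 1 = 21.

21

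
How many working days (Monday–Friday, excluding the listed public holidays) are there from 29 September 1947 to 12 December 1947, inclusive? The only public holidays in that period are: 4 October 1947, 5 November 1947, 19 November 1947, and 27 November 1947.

29 September 1947 is a Monday.
That's 75 days from start to end, counting both.
75 = 7 × 10 + 5, so there are 10 full weeks plus 5 extra days.
Each full week contributes 5 weekdays (Mon–Fri): 10 × 5 = 50.
The 5 extra days are Mon, Tue, Wed, Thu, Fri — 5 of them qualify.
Total: 50 + 5 = 55.
Holidays: 4 October 1947 (Sat); 5 November 1947 (Wed); 19 November 1947 (Wed); 27 November 1947 (Thu).
3 of the 4 holidays fall on weekdays; the rest are weekends and were already excluded.
Business days: 55 − 3 = 52.

52 working days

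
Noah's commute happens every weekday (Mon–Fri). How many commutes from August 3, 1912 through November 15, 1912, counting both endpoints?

75 weekdays

August 3, 1912 is a Saturday.
The range spans 105 days (inclusive of both endpoints).
105 = 7 × 15, so the span is exactly 15 full weeks.
Each full week contributes 5 weekdays (Mon–Fri): 15 × 5 = 75.
Total: 75.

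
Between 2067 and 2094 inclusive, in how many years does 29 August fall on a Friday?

4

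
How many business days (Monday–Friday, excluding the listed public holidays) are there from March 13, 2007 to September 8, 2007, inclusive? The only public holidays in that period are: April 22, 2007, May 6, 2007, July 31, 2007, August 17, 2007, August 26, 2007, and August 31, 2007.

March 13, 2007 is a Tuesday.
That's 180 days from start to end, counting both.
180 = 7 × 25 + 5, so there are 25 full weeks plus 5 extra days.
Each full week contributes 5 weekdays (Mon–Fri): 25 × 5 = 125.
The 5 extra days are Tue, Wed, Thu, Fri, Sat — 4 of them qualify.
Total: 125 + 4 = 129.
Holidays: April 22, 2007 (Sun); May 6, 2007 (Sun); July 31, 2007 (Tue); August 17, 2007 (Fri); August 26, 2007 (Sun); August 31, 2007 (Fri).
3 of the 6 holidays fall on weekdays; the rest are weekends and were already excluded.
Business days: 129 − 3 = 126.

126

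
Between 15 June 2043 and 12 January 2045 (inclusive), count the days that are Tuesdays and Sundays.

165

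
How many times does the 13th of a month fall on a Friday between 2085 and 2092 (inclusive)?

13

Friday-the-13ths by year:
2085: Apr, Jul
2086: Sep, Dec
2087: Jun
2088: Feb, Aug
2089: May
2090: Jan, Oct
2091: Apr, Jul
2092: Jun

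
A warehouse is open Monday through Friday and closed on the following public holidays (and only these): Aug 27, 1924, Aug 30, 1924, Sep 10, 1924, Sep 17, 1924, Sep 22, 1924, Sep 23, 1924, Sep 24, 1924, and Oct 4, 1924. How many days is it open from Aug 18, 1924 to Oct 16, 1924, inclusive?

38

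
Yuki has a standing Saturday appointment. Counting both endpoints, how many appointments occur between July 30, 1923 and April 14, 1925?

89 Saturdays

July 30, 1923 is a Monday.
From July 30, 1923 to April 14, 1925 is 625 days inclusive.
625 = 7 × 89 + 2, so there are 89 full weeks plus 2 extra days.
Each full week contributes one Saturday: 89 so far.
The 2 extra days are Mon, Tue — none qualify.
Total: 89 + 0 = 89.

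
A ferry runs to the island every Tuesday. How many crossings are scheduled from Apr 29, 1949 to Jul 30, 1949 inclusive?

13

Apr 29, 1949 is a Friday.
The range spans 93 days (inclusive of both endpoints).
93 = 7 × 13 + 2, so there are 13 full weeks plus 2 extra days.
Each full week contributes one Tuesday: 13 so far.
The 2 extra days are Friday, Saturday — none qualify.
Total: 13 + 0 = 13.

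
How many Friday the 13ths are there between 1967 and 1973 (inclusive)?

Friday-the-13ths by year:
1967: Jan, Oct
1968: Sep, Dec
1969: Jun
1970: Feb, Mar, Nov
1971: Aug
1972: Oct
1973: Apr, Jul

12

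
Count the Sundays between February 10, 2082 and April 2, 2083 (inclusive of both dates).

59 Sundays

February 10, 2082 is a Tuesday.
From February 10, 2082 to April 2, 2083 is 417 days inclusive.
417 = 7 × 59 + 4, so there are 59 full weeks plus 4 extra days.
Each full week contributes one Sunday: 59 so far.
The 4 extra days are Tuesday, Wednesday, Thursday, Friday — none qualify.
Total: 59 + 0 = 59.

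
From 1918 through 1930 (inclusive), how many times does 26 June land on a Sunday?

2

Day of week of June 26 in each year:
1918: Wed, 1919: Thu, 1920: Sat, 1921: Sun ✓, 1922: Mon, 1923: Tue, 1924: Thu, 1925: Fri, 1926: Sat, 1927: Sun ✓, 1928: Tue, 1929: Wed, 1930: Thu
Sundays: 1921, 1927.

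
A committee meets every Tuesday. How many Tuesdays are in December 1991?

5

Dec 1, 1991 is a Sunday.
That's 31 days from start to end, counting both.
31 = 7 × 4 + 3, so there are 4 full weeks plus 3 extra days.
Each full week contributes one Tuesday: 4 so far.
The 3 extra days are Sunday, Monday, Tuesday — 1 of them qualifies.
Total: 4 + 1 = 5.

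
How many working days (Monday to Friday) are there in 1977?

January 1, 1977 is a Saturday.
The range spans 365 days (inclusive of both endpoints).
365 = 7 × 52 + 1, so there are 52 full weeks plus 1 extra day.
Each full week contributes 5 weekdays (Mon–Fri): 52 × 5 = 260.
The 1 extra day is Saturday — none qualify.
Total: 260 + 0 = 260.

260 weekdays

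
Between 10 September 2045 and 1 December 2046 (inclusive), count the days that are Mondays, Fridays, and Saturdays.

192

10 September 2045 is a Sunday.
The range spans 448 days (inclusive of both endpoints).
448 = 7 × 64, so the span is exactly 64 full weeks.
Each full week contributes 3 days from the set (Mon, Fri, Sat): 64 × 3 = 192.
Total: 192.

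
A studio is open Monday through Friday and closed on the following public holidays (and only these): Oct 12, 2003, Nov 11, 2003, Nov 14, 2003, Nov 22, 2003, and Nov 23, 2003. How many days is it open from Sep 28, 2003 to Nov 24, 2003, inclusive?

Sep 28, 2003 is a Sunday.
That's 58 days from start to end, counting both.
58 = 7 × 8 + 2, so there are 8 full weeks plus 2 extra days.
Each full week contributes 5 weekdays (Mon–Fri): 8 × 5 = 40.
The 2 extra days are Sun, Mon — 1 of them qualifies.
Total: 40 + 1 = 41.
Holidays: Oct 12, 2003 (Sun); Nov 11, 2003 (Tue); Nov 14, 2003 (Fri); Nov 22, 2003 (Sat); Nov 23, 2003 (Sun).
2 of the 5 holidays fall on weekdays; the rest are weekends and were already excluded.
Business days: 41 − 2 = 39.

39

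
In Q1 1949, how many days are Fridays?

12

1 January 1949 is a Saturday.
From 1 January 1949 to 31 March 1949 is 90 days inclusive.
90 = 7 × 12 + 6, so there are 12 full weeks plus 6 extra days.
Each full week contributes one Friday: 12 so far.
The 6 extra days are Saturday, Sunday, Monday, Tuesday, Wednesday, Thursday — none qualify.
Total: 12 + 0 = 12.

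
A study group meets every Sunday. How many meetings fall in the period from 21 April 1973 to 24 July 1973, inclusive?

21 April 1973 is a Saturday.
From 21 April 1973 to 24 July 1973 is 95 days inclusive.
95 = 7 × 13 + 4, so there are 13 full weeks plus 4 extra days.
Each full week contributes one Sunday: 13 so far.
The 4 extra days are Saturday, Sunday, Monday, Tuesday — 1 of them qualifies.
Total: 13 + 1 = 14.

14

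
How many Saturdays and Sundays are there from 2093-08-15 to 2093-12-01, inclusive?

32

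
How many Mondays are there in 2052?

53

2052-01-01 is a Monday.
The range spans 366 days (inclusive of both endpoints).
366 = 7 × 52 + 2, so there are 52 full weeks plus 2 extra days.
Each full week contributes one Monday: 52 so far.
The 2 extra days are Mon, Tue — 1 of them qualifies.
Total: 52 + 1 = 53.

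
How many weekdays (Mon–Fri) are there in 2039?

1 January 2039 is a Saturday.
The range spans 365 days (inclusive of both endpoints).
365 = 7 × 52 + 1, so there are 52 full weeks plus 1 extra day.
Each full week contributes 5 weekdays (Mon–Fri): 52 × 5 = 260.
The 1 extra day is Saturday — none qualify.
Total: 260 + 0 = 260.

260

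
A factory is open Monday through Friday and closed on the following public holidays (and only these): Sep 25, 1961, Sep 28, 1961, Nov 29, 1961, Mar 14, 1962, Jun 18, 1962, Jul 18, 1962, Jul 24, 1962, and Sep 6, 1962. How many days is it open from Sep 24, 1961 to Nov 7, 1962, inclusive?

285 business days

Sep 24, 1961 is a Sunday.
From Sep 24, 1961 to Nov 7, 1962 is 410 days inclusive.
410 = 7 × 58 + 4, so there are 58 full weeks plus 4 extra days.
Each full week contributes 5 weekdays (Mon–Fri): 58 × 5 = 290.
The 4 extra days are Sun, Mon, Tue, Wed — 3 of them qualify.
Total: 290 + 3 = 293.
Holidays: Sep 25, 1961 (Mon); Sep 28, 1961 (Thu); Nov 29, 1961 (Wed); Mar 14, 1962 (Wed); Jun 18, 1962 (Mon); Jul 18, 1962 (Wed); Jul 24, 1962 (Tue); Sep 6, 1962 (Thu).
All 8 holidays fall on weekdays, so subtract 8.
Business days: 293 − 8 = 285.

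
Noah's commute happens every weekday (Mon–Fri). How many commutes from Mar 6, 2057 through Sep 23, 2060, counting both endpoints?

928

Mar 6, 2057 is a Tuesday.
That's 1298 days from start to end, counting both.
1298 = 7 × 185 + 3, so there are 185 full weeks plus 3 extra days.
Each full week contributes 5 weekdays (Mon–Fri): 185 × 5 = 925.
The 3 extra days are Tue, Wed, Thu — 3 of them qualify.
Total: 925 + 3 = 928.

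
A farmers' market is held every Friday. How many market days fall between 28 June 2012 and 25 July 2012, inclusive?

28 June 2012 is a Thursday.
The range spans 28 days (inclusive of both endpoints).
28 = 7 × 4, so the span is exactly 4 full weeks.
Each full week contributes one Friday: 4 so far.

4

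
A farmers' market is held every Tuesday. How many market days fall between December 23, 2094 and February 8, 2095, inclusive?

December 23, 2094 is a Thursday.
That's 48 days from start to end, counting both.
48 = 7 × 6 + 6, so there are 6 full weeks plus 6 extra days.
Each full week contributes one Tuesday: 6 so far.
The 6 extra days are Thu, Fri, Sat, Sun, Mon, Tue — 1 of them qualifies.
Total: 6 + 1 = 7.

7 Tuesdays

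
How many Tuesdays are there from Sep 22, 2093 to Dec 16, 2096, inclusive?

169

Sep 22, 2093 is a Tuesday.
That's 1182 days from start to end, counting both.
1182 = 7 × 168 + 6, so there are 168 full weeks plus 6 extra days.
Each full week contributes one Tuesday: 168 so far.
The 6 extra days are Tue, Wed, Thu, Fri, Sat, Sun — 1 of them qualifies.
Total: 168 + 1 = 169.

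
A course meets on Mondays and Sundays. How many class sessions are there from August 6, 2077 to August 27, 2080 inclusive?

320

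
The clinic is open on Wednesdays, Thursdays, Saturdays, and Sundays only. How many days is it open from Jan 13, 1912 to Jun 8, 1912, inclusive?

85

Jan 13, 1912 is a Saturday.
The range spans 148 days (inclusive of both endpoints).
148 = 7 × 21 + 1, so there are 21 full weeks plus 1 extra day.
Each full week contributes 4 days from the set (Wed, Thu, Sat, Sun): 21 × 4 = 84.
The 1 extra day is Sat — 1 of them qualifies.
Total: 84 + 1 = 85.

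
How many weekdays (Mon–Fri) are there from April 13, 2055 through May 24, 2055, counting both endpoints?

30

April 13, 2055 is a Tuesday.
That's 42 days from start to end, counting both.
42 = 7 × 6, so the span is exactly 6 full weeks.
Each full week contributes 5 weekdays (Mon–Fri): 6 × 5 = 30.
Total: 30.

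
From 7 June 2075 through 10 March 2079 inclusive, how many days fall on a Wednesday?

196 Wednesdays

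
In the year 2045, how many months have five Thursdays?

4

A month has five Thursdays exactly when Thursday falls within its first (length − 28) days.
Jan: 31 days, starts Sun → 5 of Sun, Mon, Tue
Feb: 28 days, starts Wed → 5 of (none)
Mar: 31 days, starts Wed → 5 of Wed, Thu, Fri ✓
Apr: 30 days, starts Sat → 5 of Sat, Sun
May: 31 days, starts Mon → 5 of Mon, Tue, Wed
Jun: 30 days, starts Thu → 5 of Thu, Fri ✓
Jul: 31 days, starts Sat → 5 of Sat, Sun, Mon
Aug: 31 days, starts Tue → 5 of Tue, Wed, Thu ✓
Sep: 30 days, starts Fri → 5 of Fri, Sat
Oct: 31 days, starts Sun → 5 of Sun, Mon, Tue
Nov: 30 days, starts Wed → 5 of Wed, Thu ✓
Dec: 31 days, starts Fri → 5 of Fri, Sat, Sun
Months with five Thursdays: Mar, Jun, Aug, Nov.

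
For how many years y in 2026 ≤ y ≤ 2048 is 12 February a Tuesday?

Day of week of February 12 in each year:
2026: Thu, 2027: Fri, 2028: Sat, 2029: Mon, 2030: Tue ✓, 2031: Wed, 2032: Thu, 2033: Sat, 2034: Sun, 2035: Mon, 2036: Tue ✓, 2037: Thu, 2038: Fri, 2039: Sat, 2040: Sun, 2041: Tue ✓, 2042: Wed, 2043: Thu, 2044: Fri, 2045: Sun, 2046: Mon, 2047: Tue ✓, 2048: Wed
Tuesdays: 2030, 2036, 2041, 2047.

4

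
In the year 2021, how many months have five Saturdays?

4

A month has five Saturdays exactly when Saturday falls within its first (length − 28) days.
Jan: 31 days, starts Fri → 5 of Fri, Sat, Sun ✓
Feb: 28 days, starts Mon → 5 of (none)
Mar: 31 days, starts Mon → 5 of Mon, Tue, Wed
Apr: 30 days, starts Thu → 5 of Thu, Fri
May: 31 days, starts Sat → 5 of Sat, Sun, Mon ✓
Jun: 30 days, starts Tue → 5 of Tue, Wed
Jul: 31 days, starts Thu → 5 of Thu, Fri, Sat ✓
Aug: 31 days, starts Sun → 5 of Sun, Mon, Tue
Sep: 30 days, starts Wed → 5 of Wed, Thu
Oct: 31 days, starts Fri → 5 of Fri, Sat, Sun ✓
Nov: 30 days, starts Mon → 5 of Mon, Tue
Dec: 31 days, starts Wed → 5 of Wed, Thu, Fri
Months with five Saturdays: Jan, May, Jul, Oct.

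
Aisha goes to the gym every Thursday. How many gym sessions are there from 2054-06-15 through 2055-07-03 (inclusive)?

2054-06-15 is a Monday.
The range spans 384 days (inclusive of both endpoints).
384 = 7 × 54 + 6, so there are 54 full weeks plus 6 extra days.
Each full week contributes one Thursday: 54 so far.
The 6 extra days are Mon, Tue, Wed, Thu, Fri, Sat — 1 of them qualifies.
Total: 54 + 1 = 55.

55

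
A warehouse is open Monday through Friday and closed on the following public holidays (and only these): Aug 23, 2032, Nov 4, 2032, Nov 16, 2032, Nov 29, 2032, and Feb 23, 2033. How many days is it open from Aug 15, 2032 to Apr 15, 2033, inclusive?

170 business days

Aug 15, 2032 is a Sunday.
The range spans 244 days (inclusive of both endpoints).
244 = 7 × 34 + 6, so there are 34 full weeks plus 6 extra days.
Each full week contributes 5 weekdays (Mon–Fri): 34 × 5 = 170.
The 6 extra days are Sun, Mon, Tue, Wed, Thu, Fri — 5 of them qualify.
Total: 170 + 5 = 175.
Holidays: Aug 23, 2032 (Mon); Nov 4, 2032 (Thu); Nov 16, 2032 (Tue); Nov 29, 2032 (Mon); Feb 23, 2033 (Wed).
All 5 holidays fall on weekdays, so subtract 5.
Business days: 175 − 5 = 170.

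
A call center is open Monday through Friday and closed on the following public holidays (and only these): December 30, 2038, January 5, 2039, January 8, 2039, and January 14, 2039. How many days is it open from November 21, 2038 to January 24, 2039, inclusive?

November 21, 2038 is a Sunday.
That's 65 days from start to end, counting both.
65 = 7 × 9 + 2, so there are 9 full weeks plus 2 extra days.
Each full week contributes 5 weekdays (Mon–Fri): 9 × 5 = 45.
The 2 extra days are Sunday, Monday — 1 of them qualifies.
Total: 45 + 1 = 46.
Holidays: December 30, 2038 (Thu); January 5, 2039 (Wed); January 8, 2039 (Sat); January 14, 2039 (Fri).
3 of the 4 holidays fall on weekdays; the rest are weekends and were already excluded.
Business days: 46 − 3 = 43.

43 business days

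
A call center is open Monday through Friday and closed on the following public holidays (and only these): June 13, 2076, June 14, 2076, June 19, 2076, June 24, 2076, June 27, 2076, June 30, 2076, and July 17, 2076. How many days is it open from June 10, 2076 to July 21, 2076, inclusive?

26

June 10, 2076 is a Wednesday.
The range spans 42 days (inclusive of both endpoints).
42 = 7 × 6, so the span is exactly 6 full weeks.
Each full week contributes 5 weekdays (Mon–Fri): 6 × 5 = 30.
Total: 30.
Holidays: June 13, 2076 (Sat); June 14, 2076 (Sun); June 19, 2076 (Fri); June 24, 2076 (Wed); June 27, 2076 (Sat); June 30, 2076 (Tue); July 17, 2076 (Fri).
4 of the 7 holidays fall on weekdays; the rest are weekends and were already excluded.
Business days: 30 − 4 = 26.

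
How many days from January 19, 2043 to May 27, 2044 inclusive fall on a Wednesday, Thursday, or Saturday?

212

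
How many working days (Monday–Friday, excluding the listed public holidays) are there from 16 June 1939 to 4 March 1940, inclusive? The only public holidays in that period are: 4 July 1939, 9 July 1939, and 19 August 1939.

16 June 1939 is a Friday.
That's 263 days from start to end, counting both.
263 = 7 × 37 + 4, so there are 37 full weeks plus 4 extra days.
Each full week contributes 5 weekdays (Mon–Fri): 37 × 5 = 185.
The 4 extra days are Friday, Saturday, Sunday, Monday — 2 of them qualify.
Total: 185 + 2 = 187.
Holidays: 4 July 1939 (Tue); 9 July 1939 (Sun); 19 August 1939 (Sat).
1 of the 3 holidays fall on weekdays; the rest are weekends and were already excluded.
Business days: 187 − 1 = 186.

186 working days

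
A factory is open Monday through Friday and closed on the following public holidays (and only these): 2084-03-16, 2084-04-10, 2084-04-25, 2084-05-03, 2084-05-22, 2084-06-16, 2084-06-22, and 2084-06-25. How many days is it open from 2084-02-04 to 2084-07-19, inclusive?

2084-02-04 is a Friday.
From 2084-02-04 to 2084-07-19 is 167 days inclusive.
167 = 7 × 23 + 6, so there are 23 full weeks plus 6 extra days.
Each full week contributes 5 weekdays (Mon–Fri): 23 × 5 = 115.
The 6 extra days are Friday, Saturday, Sunday, Monday, Tuesday, Wednesday — 4 of them qualify.
Total: 115 + 4 = 119.
Holidays: 2084-03-16 (Thu); 2084-04-10 (Mon); 2084-04-25 (Tue); 2084-05-03 (Wed); 2084-05-22 (Mon); 2084-06-16 (Fri); 2084-06-22 (Thu); 2084-06-25 (Sun).
7 of the 8 holidays fall on weekdays; the rest are weekends and were already excluded.
Business days: 119 − 7 = 112.

112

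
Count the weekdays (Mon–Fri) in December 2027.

1 December 2027 is a Wednesday.
From 1 December 2027 to 31 December 2027 is 31 days inclusive.
31 = 7 × 4 + 3, so there are 4 full weeks plus 3 extra days.
Each full week contributes 5 weekdays (Mon–Fri): 4 × 5 = 20.
The 3 extra days are Wednesday, Thursday, Friday — 3 of them qualify.
Total: 20 + 3 = 23.

23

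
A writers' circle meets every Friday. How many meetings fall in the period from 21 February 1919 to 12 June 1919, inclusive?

21 February 1919 is a Friday.
That's 112 days from start to end, counting both.
112 = 7 × 16, so the span is exactly 16 full weeks.
Each full week contributes one Friday: 16 so far.

16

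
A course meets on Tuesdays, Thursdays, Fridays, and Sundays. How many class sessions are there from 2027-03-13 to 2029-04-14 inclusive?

436

2027-03-13 is a Saturday.
The range spans 764 days (inclusive of both endpoints).
764 = 7 × 109 + 1, so there are 109 full weeks plus 1 extra day.
Each full week contributes 4 days from the set (Tue, Thu, Fri, Sun): 109 × 4 = 436.
The 1 extra day is Sat — none qualify.
Total: 436 + 0 = 436.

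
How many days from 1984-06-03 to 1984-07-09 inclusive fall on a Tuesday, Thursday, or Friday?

1984-06-03 is a Sunday.
From 1984-06-03 to 1984-07-09 is 37 days inclusive.
37 = 7 × 5 + 2, so there are 5 full weeks plus 2 extra days.
Each full week contributes 3 days from the set (Tue, Thu, Fri): 5 × 3 = 15.
The 2 extra days are Sun, Mon — none qualify.
Total: 15 + 0 = 15.

15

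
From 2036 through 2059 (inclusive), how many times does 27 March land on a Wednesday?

4

Day of week of March 27 in each year:
2036: Thu, 2037: Fri, 2038: Sat, 2039: Sun, 2040: Tue, 2041: Wed ✓, 2042: Thu, 2043: Fri, 2044: Sun, 2045: Mon, 2046: Tue, 2047: Wed ✓, 2048: Fri, 2049: Sat, 2050: Sun, 2051: Mon, 2052: Wed ✓, 2053: Thu, 2054: Fri, 2055: Sat, 2056: Mon, 2057: Tue, 2058: Wed ✓, 2059: Thu
Wednesdays: 2041, 2047, 2052, 2058.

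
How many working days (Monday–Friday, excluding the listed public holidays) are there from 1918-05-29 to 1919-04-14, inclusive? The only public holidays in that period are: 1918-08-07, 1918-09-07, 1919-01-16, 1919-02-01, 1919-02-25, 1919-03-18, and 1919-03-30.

225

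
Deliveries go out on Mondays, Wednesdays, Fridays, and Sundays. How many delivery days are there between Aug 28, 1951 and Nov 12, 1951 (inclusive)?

44

Aug 28, 1951 is a Tuesday.
That's 77 days from start to end, counting both.
77 = 7 × 11, so the span is exactly 11 full weeks.
Each full week contributes 4 days from the set (Mon, Wed, Fri, Sun): 11 × 4 = 44.
Total: 44.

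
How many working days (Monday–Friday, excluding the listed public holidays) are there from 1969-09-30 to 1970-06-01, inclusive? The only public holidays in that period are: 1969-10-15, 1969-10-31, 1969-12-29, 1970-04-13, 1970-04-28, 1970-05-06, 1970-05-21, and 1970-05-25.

1969-09-30 is a Tuesday.
From 1969-09-30 to 1970-06-01 is 245 days inclusive.
245 = 7 × 35, so the span is exactly 35 full weeks.
Each full week contributes 5 weekdays (Mon–Fri): 35 × 5 = 175.
Holidays: 1969-10-15 (Wed); 1969-10-31 (Fri); 1969-12-29 (Mon); 1970-04-13 (Mon); 1970-04-28 (Tue); 1970-05-06 (Wed); 1970-05-21 (Thu); 1970-05-25 (Mon).
All 8 holidays fall on weekdays, so subtract 8.
Business days: 175 − 8 = 167.

167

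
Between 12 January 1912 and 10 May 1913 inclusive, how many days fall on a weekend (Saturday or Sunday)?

12 January 1912 is a Friday.
The range spans 485 days (inclusive of both endpoints).
485 = 7 × 69 + 2, so there are 69 full weeks plus 2 extra days.
Each full week contributes 2 weekend days (Sat, Sun): 69 × 2 = 138.
The 2 extra days are Friday, Saturday — 1 of them qualifies.
Total: 138 + 1 = 139.

139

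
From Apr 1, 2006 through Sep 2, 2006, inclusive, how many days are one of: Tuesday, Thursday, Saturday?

67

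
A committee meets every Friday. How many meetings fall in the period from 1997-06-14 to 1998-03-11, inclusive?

38 Fridays

1997-06-14 is a Saturday.
From 1997-06-14 to 1998-03-11 is 271 days inclusive.
271 = 7 × 38 + 5, so there are 38 full weeks plus 5 extra days.
Each full week contributes one Friday: 38 so far.
The 5 extra days are Saturday, Sunday, Monday, Tuesday, Wednesday — none qualify.
Total: 38 + 0 = 38.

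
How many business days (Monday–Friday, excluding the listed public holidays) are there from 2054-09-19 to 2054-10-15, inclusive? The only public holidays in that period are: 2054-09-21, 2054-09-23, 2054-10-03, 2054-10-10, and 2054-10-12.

16

2054-09-19 is a Saturday.
From 2054-09-19 to 2054-10-15 is 27 days inclusive.
27 = 7 × 3 + 6, so there are 3 full weeks plus 6 extra days.
Each full week contributes 5 weekdays (Mon–Fri): 3 × 5 = 15.
The 6 extra days are Sat, Sun, Mon, Tue, Wed, Thu — 4 of them qualify.
Total: 15 + 4 = 19.
Holidays: 2054-09-21 (Mon); 2054-09-23 (Wed); 2054-10-03 (Sat); 2054-10-10 (Sat); 2054-10-12 (Mon).
3 of the 5 holidays fall on weekdays; the rest are weekends and were already excluded.
Business days: 19 − 3 = 16.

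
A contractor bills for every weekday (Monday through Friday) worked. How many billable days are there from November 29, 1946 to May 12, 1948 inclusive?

November 29, 1946 is a Friday.
That's 531 days from start to end, counting both.
531 = 7 × 75 + 6, so there are 75 full weeks plus 6 extra days.
Each full week contributes 5 weekdays (Mon–Fri): 75 × 5 = 375.
The 6 extra days are Friday, Saturday, Sunday, Monday, Tuesday, Wednesday — 4 of them qualify.
Total: 375 + 4 = 379.

379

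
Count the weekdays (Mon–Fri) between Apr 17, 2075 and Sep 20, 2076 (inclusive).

Apr 17, 2075 is a Wednesday.
That's 523 days from start to end, counting both.
523 = 7 × 74 + 5, so there are 74 full weeks plus 5 extra days.
Each full week contributes 5 weekdays (Mon–Fri): 74 × 5 = 370.
The 5 extra days are Wed, Thu, Fri, Sat, Sun — 3 of them qualify.
Total: 370 + 3 = 373.

373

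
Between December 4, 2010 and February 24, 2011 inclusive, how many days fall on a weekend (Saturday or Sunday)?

December 4, 2010 is a Saturday.
The range spans 83 days (inclusive of both endpoints).
83 = 7 × 11 + 6, so there are 11 full weeks plus 6 extra days.
Each full week contributes 2 weekend days (Sat, Sun): 11 × 2 = 22.
The 6 extra days are Saturday, Sunday, Monday, Tuesday, Wednesday, Thursday — 2 of them qualify.
Total: 22 + 2 = 24.

24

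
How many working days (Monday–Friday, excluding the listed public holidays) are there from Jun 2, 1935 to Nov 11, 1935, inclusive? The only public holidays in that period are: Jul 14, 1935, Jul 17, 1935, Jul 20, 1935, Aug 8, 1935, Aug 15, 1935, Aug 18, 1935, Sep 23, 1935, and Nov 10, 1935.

112

Jun 2, 1935 is a Sunday.
From Jun 2, 1935 to Nov 11, 1935 is 163 days inclusive.
163 = 7 × 23 + 2, so there are 23 full weeks plus 2 extra days.
Each full week contributes 5 weekdays (Mon–Fri): 23 × 5 = 115.
The 2 extra days are Sunday, Monday — 1 of them qualifies.
Total: 115 + 1 = 116.
Holidays: Jul 14, 1935 (Sun); Jul 17, 1935 (Wed); Jul 20, 1935 (Sat); Aug 8, 1935 (Thu); Aug 15, 1935 (Thu); Aug 18, 1935 (Sun); Sep 23, 1935 (Mon); Nov 10, 1935 (Sun).
4 of the 8 holidays fall on weekdays; the rest are weekends and were already excluded.
Business days: 116 − 4 = 112.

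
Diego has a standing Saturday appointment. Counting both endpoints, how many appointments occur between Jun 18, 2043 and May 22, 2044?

49

Jun 18, 2043 is a Thursday.
That's 340 days from start to end, counting both.
340 = 7 × 48 + 4, so there are 48 full weeks plus 4 extra days.
Each full week contributes one Saturday: 48 so far.
The 4 extra days are Thursday, Friday, Saturday, Sunday — 1 of them qualifies.
Total: 48 + 1 = 49.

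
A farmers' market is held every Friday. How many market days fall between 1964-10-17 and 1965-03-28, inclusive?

23

1964-10-17 is a Saturday.
From 1964-10-17 to 1965-03-28 is 163 days inclusive.
163 = 7 × 23 + 2, so there are 23 full weeks plus 2 extra days.
Each full week contributes one Friday: 23 so far.
The 2 extra days are Sat, Sun — none qualify.
Total: 23 + 0 = 23.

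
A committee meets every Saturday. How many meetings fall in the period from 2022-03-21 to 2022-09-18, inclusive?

2022-03-21 is a Monday.
That's 182 days from start to end, counting both.
182 = 7 × 26, so the span is exactly 26 full weeks.
Each full week contributes one Saturday: 26 so far.

26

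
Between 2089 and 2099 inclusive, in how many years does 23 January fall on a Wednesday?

2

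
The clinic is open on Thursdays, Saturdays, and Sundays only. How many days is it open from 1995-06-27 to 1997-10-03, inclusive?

355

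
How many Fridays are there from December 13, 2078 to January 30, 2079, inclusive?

December 13, 2078 is a Tuesday.
The range spans 49 days (inclusive of both endpoints).
49 = 7 × 7, so the span is exactly 7 full weeks.
Each full week contributes one Friday: 7 so far.

7 Fridays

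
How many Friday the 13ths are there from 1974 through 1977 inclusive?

6

Friday-the-13ths by year:
1974: Sep, Dec
1975: Jun
1976: Feb, Aug
1977: May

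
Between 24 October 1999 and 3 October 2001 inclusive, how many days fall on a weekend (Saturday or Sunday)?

203

24 October 1999 is a Sunday.
The range spans 711 days (inclusive of both endpoints).
711 = 7 × 101 + 4, so there are 101 full weeks plus 4 extra days.
Each full week contributes 2 weekend days (Sat, Sun): 101 × 2 = 202.
The 4 extra days are Sun, Mon, Tue, Wed — 1 of them qualifies.
Total: 202 + 1 = 203.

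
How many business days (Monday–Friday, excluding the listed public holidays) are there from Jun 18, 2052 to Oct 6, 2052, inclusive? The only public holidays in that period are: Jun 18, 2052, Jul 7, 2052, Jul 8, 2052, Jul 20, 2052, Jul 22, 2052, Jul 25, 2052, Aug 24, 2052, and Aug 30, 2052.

74 business days

Jun 18, 2052 is a Tuesday.
From Jun 18, 2052 to Oct 6, 2052 is 111 days inclusive.
111 = 7 × 15 + 6, so there are 15 full weeks plus 6 extra days.
Each full week contributes 5 weekdays (Mon–Fri): 15 × 5 = 75.
The 6 extra days are Tuesday, Wednesday, Thursday, Friday, Saturday, Sunday — 4 of them qualify.
Total: 75 + 4 = 79.
Holidays: Jun 18, 2052 (Tue); Jul 7, 2052 (Sun); Jul 8, 2052 (Mon); Jul 20, 2052 (Sat); Jul 22, 2052 (Mon); Jul 25, 2052 (Thu); Aug 24, 2052 (Sat); Aug 30, 2052 (Fri).
5 of the 8 holidays fall on weekdays; the rest are weekends and were already excluded.
Business days: 79 − 5 = 74.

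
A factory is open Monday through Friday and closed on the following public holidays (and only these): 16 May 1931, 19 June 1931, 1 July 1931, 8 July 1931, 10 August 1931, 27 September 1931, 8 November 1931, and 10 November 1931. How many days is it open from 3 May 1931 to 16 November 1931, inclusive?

136 working days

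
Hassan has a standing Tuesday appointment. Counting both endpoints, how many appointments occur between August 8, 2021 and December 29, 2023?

August 8, 2021 is a Sunday.
The range spans 874 days (inclusive of both endpoints).
874 = 7 × 124 + 6, so there are 124 full weeks plus 6 extra days.
Each full week contributes one Tuesday: 124 so far.
The 6 extra days are Sun, Mon, Tue, Wed, Thu, Fri — 1 of them qualifies.
Total: 124 + 1 = 125.

125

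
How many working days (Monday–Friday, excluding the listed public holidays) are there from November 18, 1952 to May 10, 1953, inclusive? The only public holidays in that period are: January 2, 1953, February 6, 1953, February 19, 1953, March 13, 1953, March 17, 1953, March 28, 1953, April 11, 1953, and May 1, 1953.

118

November 18, 1952 is a Tuesday.
That's 174 days from start to end, counting both.
174 = 7 × 24 + 6, so there are 24 full weeks plus 6 extra days.
Each full week contributes 5 weekdays (Mon–Fri): 24 × 5 = 120.
The 6 extra days are Tuesday, Wednesday, Thursday, Friday, Saturday, Sunday — 4 of them qualify.
Total: 120 + 4 = 124.
Holidays: January 2, 1953 (Fri); February 6, 1953 (Fri); February 19, 1953 (Thu); March 13, 1953 (Fri); March 17, 1953 (Tue); March 28, 1953 (Sat); April 11, 1953 (Sat); May 1, 1953 (Fri).
6 of the 8 holidays fall on weekdays; the rest are weekends and were already excluded.
Business days: 124 − 6 = 118.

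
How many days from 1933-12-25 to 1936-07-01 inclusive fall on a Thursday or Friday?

262

1933-12-25 is a Monday.
From 1933-12-25 to 1936-07-01 is 920 days inclusive.
920 = 7 × 131 + 3, so there are 131 full weeks plus 3 extra days.
Each full week contributes 2 days from the set (Thu, Fri): 131 × 2 = 262.
The 3 extra days are Monday, Tuesday, Wednesday — none qualify.
Total: 262 + 0 = 262.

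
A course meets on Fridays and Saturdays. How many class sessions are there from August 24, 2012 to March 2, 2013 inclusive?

August 24, 2012 is a Friday.
From August 24, 2012 to March 2, 2013 is 191 days inclusive.
191 = 7 × 27 + 2, so there are 27 full weeks plus 2 extra days.
Each full week contributes 2 days from the set (Fri, Sat): 27 × 2 = 54.
The 2 extra days are Friday, Saturday — 2 of them qualify.
Total: 54 + 2 = 56.

56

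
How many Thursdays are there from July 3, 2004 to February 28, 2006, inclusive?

86

July 3, 2004 is a Saturday.
From July 3, 2004 to February 28, 2006 is 606 days inclusive.
606 = 7 × 86 + 4, so there are 86 full weeks plus 4 extra days.
Each full week contributes one Thursday: 86 so far.
The 4 extra days are Saturday, Sunday, Monday, Tuesday — none qualify.
Total: 86 + 0 = 86.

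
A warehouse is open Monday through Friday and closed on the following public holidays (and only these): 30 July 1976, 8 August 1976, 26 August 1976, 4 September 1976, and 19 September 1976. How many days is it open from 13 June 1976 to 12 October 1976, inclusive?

85 working days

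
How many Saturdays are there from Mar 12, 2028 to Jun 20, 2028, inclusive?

14 Saturdays

Mar 12, 2028 is a Sunday.
The range spans 101 days (inclusive of both endpoints).
101 = 7 × 14 + 3, so there are 14 full weeks plus 3 extra days.
Each full week contributes one Saturday: 14 so far.
The 3 extra days are Sun, Mon, Tue — none qualify.
Total: 14 + 0 = 14.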